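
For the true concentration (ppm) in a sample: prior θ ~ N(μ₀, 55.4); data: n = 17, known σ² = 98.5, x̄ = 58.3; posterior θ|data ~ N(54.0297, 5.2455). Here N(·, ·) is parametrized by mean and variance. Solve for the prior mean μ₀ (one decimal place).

μ₀ = 13.2

The posterior mean is a precision-weighted average: μ_n = (τ₀μ₀ + τ_data·x̄)/(τ₀+τ_data), with τ₀=1/σ₀² and τ_data=n/σ².
Here τ₀ = 1/55.4 = 0.018051 and τ_data = 17/98.5 = 0.172589, so τ_n = 0.190640.
Rearranging for μ₀: μ₀ = (μ_n·τ_n − τ_data·x̄)/τ₀ = (54.0297·0.190640 − 0.172589·58.3) / 0.018051 = 0.238283/0.018051 ≈ 13.2.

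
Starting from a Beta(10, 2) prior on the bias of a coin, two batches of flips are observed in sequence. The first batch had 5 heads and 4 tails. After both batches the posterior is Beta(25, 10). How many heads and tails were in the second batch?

Sequential conjugate updates are equivalent to a single update on the pooled data, so total successes = posterior α − prior α and total failures = posterior β − prior β.
Total across both batches: 25−10=15 heads, 10−2=8 tails.
Subtract the first batch: 15−5=10 heads and 8−4=4 tails.

10 heads and 4 tails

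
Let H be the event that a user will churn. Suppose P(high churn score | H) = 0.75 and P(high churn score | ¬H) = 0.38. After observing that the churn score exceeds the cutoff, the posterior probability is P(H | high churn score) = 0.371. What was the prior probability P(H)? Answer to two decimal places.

Bayes' rule in odds form gives O(H|E) = O(H)·[P(E|H)/P(E|¬H)], hence O(H) = O(H|E)/LR.
Posterior odds = 0.371/(1−0.371) = 0.5898. LR = 0.75/0.38 = 1.9737.
Prior odds = 0.5898/1.9737 = 0.2988, so P(H) = 0.2988/(1+0.2988) ≈ 0.23.

P(H) = 0.23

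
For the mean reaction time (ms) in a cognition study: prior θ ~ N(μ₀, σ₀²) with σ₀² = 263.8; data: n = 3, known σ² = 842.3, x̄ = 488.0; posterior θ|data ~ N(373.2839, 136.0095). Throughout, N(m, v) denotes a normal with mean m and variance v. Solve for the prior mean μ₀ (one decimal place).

μ₀ = 265.5

With known observation variance, the Normal–Normal posterior has precision τ_n = τ₀ + n/σ² and mean μ_n = (τ₀μ₀ + (n/σ²)x̄)/τ_n.
Here τ₀ = 1/263.8 = 0.003791 and τ_data = 3/842.3 = 0.003562, so τ_n = 0.007353.
Rearranging for μ₀: μ₀ = (μ_n·τ_n − τ_data·x̄)/τ₀ = (373.2839·0.007353 − 0.003562·488.0) / 0.003791 = 1.006501/0.003791 ≈ 265.5.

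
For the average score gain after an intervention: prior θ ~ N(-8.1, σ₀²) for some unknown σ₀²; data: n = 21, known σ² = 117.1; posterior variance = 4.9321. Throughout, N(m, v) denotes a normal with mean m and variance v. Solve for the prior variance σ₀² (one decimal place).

For the Normal–Normal model with known σ², precisions add: τ_n = τ₀ + n/σ².
So 1/σ₀² = 1/4.9321 − 21/117.1 = 0.202753 − 0.179334 = 0.023419.
Hence σ₀² = 1/0.023419 ≈ 42.7.

σ₀² = 42.7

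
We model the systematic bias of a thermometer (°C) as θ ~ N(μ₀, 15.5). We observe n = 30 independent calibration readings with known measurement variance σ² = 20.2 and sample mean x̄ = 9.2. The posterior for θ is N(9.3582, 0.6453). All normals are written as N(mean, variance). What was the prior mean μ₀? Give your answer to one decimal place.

The posterior mean is a precision-weighted average: μ_n = (τ₀μ₀ + τ_data·x̄)/(τ₀+τ_data), with τ₀=1/σ₀² and τ_data=n/σ².
Here τ₀ = 1/15.5 = 0.064516 and τ_data = 30/20.2 = 1.485149, so τ_n = 1.549665.
Rearranging for μ₀: μ₀ = (μ_n·τ_n − τ_data·x̄)/τ₀ = (9.3582·1.549665 − 1.485149·9.2) / 0.064516 = 0.838704/0.064516 ≈ 13.0.

μ₀ = 13.0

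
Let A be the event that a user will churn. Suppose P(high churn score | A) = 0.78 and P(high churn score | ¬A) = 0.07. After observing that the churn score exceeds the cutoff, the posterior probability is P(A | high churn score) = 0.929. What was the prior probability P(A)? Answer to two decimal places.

In odds form, posterior odds = prior odds × likelihood ratio, so prior odds = posterior odds ÷ LR.
Posterior odds = 0.929/(1−0.929) = 13.0845. LR = 0.78/0.07 = 11.1429.
Prior odds = 13.0845/11.1429 = 1.1742, so P(A) = 1.1742/(1+1.1742) ≈ 0.54.

P(A) = 0.54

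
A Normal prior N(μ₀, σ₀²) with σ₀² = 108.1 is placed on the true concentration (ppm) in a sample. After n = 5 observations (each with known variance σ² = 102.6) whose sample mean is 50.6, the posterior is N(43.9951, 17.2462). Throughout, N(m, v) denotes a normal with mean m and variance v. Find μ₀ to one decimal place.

μ₀ = 9.2

The posterior mean is a precision-weighted average: μ_n = (τ₀μ₀ + τ_data·x̄)/(τ₀+τ_data), with τ₀=1/σ₀² and τ_data=n/σ².
Here τ₀ = 1/108.1 = 0.009251 and τ_data = 5/102.6 = 0.048733, so τ_n = 0.057984.
Rearranging for μ₀: μ₀ = (μ_n·τ_n − τ_data·x̄)/τ₀ = (43.9951·0.057984 − 0.048733·50.6) / 0.009251 = 0.085122/0.009251 ≈ 9.2.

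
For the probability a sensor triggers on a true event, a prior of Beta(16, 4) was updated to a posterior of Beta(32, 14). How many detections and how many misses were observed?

A Beta(a, b) prior with s successes and f failures in binomial data gives a Beta(a+s, b+f) posterior.
Match parameters: s=32−16=16, f=14−4=10.

16 detections and 10 misses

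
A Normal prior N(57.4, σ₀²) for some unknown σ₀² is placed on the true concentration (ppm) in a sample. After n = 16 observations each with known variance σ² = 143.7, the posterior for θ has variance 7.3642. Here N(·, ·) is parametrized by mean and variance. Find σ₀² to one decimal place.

For the Normal–Normal model with known σ², precisions add: τ_n = τ₀ + n/σ².
So 1/σ₀² = 1/7.3642 − 16/143.7 = 0.135792 − 0.111343 = 0.024449.
Hence σ₀² = 1/0.024449 ≈ 40.9.

σ₀² = 40.9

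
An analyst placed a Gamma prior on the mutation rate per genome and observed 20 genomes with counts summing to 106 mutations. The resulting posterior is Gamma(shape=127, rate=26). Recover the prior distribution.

Gamma(shape=21, rate=6)

Gamma–Poisson conjugacy: posterior shape = α + Σxᵢ, posterior rate = β + n.
So α = 127 − 106 = 21 and β = 26 − 20 = 6.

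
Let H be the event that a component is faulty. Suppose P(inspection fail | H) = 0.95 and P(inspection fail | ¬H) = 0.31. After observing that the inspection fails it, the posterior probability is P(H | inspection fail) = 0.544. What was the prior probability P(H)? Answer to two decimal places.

In odds form, posterior odds = prior odds × likelihood ratio, so prior odds = posterior odds ÷ LR.
Posterior odds = 0.544/(1−0.544) = 1.1930. LR = 0.95/0.31 = 3.0645.
Prior odds = 1.1930/3.0645 = 0.3893, so P(H) = 0.3893/(1+0.3893) ≈ 0.28.

P(H) = 0.28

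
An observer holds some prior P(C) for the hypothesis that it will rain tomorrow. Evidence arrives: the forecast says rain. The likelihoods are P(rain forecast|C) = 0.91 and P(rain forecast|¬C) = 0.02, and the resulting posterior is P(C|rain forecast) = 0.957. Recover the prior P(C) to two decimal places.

Bayes' rule in odds form gives O(C|E) = O(C)·[P(E|C)/P(E|¬C)], hence O(C) = O(C|E)/LR.
Posterior odds = 0.957/(1−0.957) = 22.2558. LR = 0.91/0.02 = 45.5000.
Prior odds = 22.2558/45.5000 = 0.4891, so P(C) = 0.4891/(1+0.4891) ≈ 0.33.

P(C) = 0.33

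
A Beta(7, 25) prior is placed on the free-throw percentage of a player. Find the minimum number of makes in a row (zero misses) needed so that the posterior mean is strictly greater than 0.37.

After k makes and 0 misses the posterior is Beta(7+k, 25), with mean (7+k)/(7+25+k).
Set (7+k)/(32+k) > 0.37 and solve: k > (0.37·32 − 7)/(1 − 0.37) = 7.683.
The smallest integer exceeding 7.683 is 8, and checking k=8: (15)/(40) = 0.3750 > 0.37.

k = 8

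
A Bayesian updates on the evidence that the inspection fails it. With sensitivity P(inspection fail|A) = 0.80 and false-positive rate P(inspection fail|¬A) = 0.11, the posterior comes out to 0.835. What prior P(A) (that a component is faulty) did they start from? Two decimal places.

In odds form, posterior odds = prior odds × likelihood ratio, so prior odds = posterior odds ÷ LR.
Posterior odds = 0.835/(1−0.835) = 5.0606. LR = 0.80/0.11 = 7.2727.
Prior odds = 5.0606/7.2727 = 0.6958, so P(A) = 0.6958/(1+0.6958) ≈ 0.41.

P(A) = 0.41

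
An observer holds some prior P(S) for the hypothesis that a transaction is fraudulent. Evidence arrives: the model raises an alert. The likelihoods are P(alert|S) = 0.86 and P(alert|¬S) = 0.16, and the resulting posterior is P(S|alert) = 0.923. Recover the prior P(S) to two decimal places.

Bayes' rule in odds form gives O(S|E) = O(S)·[P(E|S)/P(E|¬S)], hence O(S) = O(S|E)/LR.
Posterior odds = 0.923/(1−0.923) = 11.9870. LR = 0.86/0.16 = 5.3750.
Prior odds = 11.9870/5.3750 = 2.2301, so P(S) = 2.2301/(1+2.2301) ≈ 0.69.

P(S) = 0.69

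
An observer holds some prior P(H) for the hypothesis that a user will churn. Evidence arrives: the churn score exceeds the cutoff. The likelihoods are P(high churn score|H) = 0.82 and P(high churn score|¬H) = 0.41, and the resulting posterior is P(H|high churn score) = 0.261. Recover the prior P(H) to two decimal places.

P(H) = 0.15

Bayes' rule in odds form gives O(H|E) = O(H)·[P(E|H)/P(E|¬H)], hence O(H) = O(H|E)/LR.
Posterior odds = 0.261/(1−0.261) = 0.3532. LR = 0.82/0.41 = 2.0000.
Prior odds = 0.3532/2.0000 = 0.1766, so P(H) = 0.1766/(1+0.1766) ≈ 0.15.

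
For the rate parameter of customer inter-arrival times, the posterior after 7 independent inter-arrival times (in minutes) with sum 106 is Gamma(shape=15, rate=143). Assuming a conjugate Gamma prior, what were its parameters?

For an exponential likelihood with a Gamma(α, β) prior on the rate, n observations with total T give posterior Gamma(α+n, β+T).
So α = 15 − 7 = 8 and β = 143 − 106 = 37.

Gamma(shape=8, rate=37)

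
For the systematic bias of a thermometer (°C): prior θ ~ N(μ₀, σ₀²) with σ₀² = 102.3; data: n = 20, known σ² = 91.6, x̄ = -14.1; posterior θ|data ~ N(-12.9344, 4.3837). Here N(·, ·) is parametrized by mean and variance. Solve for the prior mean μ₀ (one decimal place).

With known observation variance, the Normal–Normal posterior has precision τ_n = τ₀ + n/σ² and mean μ_n = (τ₀μ₀ + (n/σ²)x̄)/τ_n.
Here τ₀ = 1/102.3 = 0.009775 and τ_data = 20/91.6 = 0.218341, so τ_n = 0.228116.
Rearranging for μ₀: μ₀ = (μ_n·τ_n − τ_data·x̄)/τ₀ = (-12.9344·0.228116 − 0.218341·-14.1) / 0.009775 = 0.128065/0.009775 ≈ 13.1.

μ₀ = 13.1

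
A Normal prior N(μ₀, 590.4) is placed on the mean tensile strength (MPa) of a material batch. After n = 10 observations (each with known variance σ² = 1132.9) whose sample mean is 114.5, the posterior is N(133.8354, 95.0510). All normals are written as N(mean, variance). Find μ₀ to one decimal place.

μ₀ = 234.6

The posterior mean is a precision-weighted average: μ_n = (τ₀μ₀ + τ_data·x̄)/(τ₀+τ_data), with τ₀=1/σ₀² and τ_data=n/σ².
Here τ₀ = 1/590.4 = 0.001694 and τ_data = 10/1132.9 = 0.008827, so τ_n = 0.010521.
Rearranging for μ₀: μ₀ = (μ_n·τ_n − τ_data·x̄)/τ₀ = (133.8354·0.010521 − 0.008827·114.5) / 0.001694 = 0.397391/0.001694 ≈ 234.6.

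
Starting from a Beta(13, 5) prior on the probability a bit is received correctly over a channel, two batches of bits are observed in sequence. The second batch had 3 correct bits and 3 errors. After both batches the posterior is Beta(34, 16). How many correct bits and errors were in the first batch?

18 correct bits and 8 errors

Because Beta–binomial updating is additive in the counts, the combined data contributed (α_post−α_prior, β_post−β_prior) successes and failures.
Total across both batches: 34−13=21 correct bits, 16−5=11 errors.
Subtract the second batch: 21−3=18 correct bits and 11−3=8 errors.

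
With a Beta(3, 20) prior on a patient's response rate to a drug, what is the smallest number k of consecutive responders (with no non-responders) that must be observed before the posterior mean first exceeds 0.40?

k = 11

After k responders and 0 non-responders the posterior is Beta(3+k, 20), with mean (3+k)/(3+20+k).
Set (3+k)/(23+k) > 0.40 and solve: k > (0.40·23 − 3)/(1 − 0.40) = 10.333.
The smallest integer exceeding 10.333 is 11.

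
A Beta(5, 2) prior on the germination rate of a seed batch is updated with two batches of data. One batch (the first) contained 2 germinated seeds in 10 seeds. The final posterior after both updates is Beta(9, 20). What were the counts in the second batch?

2 germinated seeds and 10 non-germinating seeds

Sequential conjugate updates are equivalent to a single update on the pooled data, so total successes = posterior α − prior α and total failures = posterior β − prior β.
Total across both batches: 9−5=4 germinated seeds, 20−2=18 non-germinating seeds.
Subtract the first batch: 4−2=2 germinated seeds and 18−8=10 non-germinating seeds.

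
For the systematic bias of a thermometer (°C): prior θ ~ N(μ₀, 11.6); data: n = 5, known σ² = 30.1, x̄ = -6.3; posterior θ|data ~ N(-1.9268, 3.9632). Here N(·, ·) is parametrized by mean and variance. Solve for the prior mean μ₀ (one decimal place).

μ₀ = 6.5

With known observation variance, the Normal–Normal posterior has precision τ_n = τ₀ + n/σ² and mean μ_n = (τ₀μ₀ + (n/σ²)x̄)/τ_n.
Here τ₀ = 1/11.6 = 0.086207 and τ_data = 5/30.1 = 0.166113, so τ_n = 0.252320.
Rearranging for μ₀: μ₀ = (μ_n·τ_n − τ_data·x̄)/τ₀ = (-1.9268·0.252320 − 0.166113·-6.3) / 0.086207 = 0.560342/0.086207 ≈ 6.5.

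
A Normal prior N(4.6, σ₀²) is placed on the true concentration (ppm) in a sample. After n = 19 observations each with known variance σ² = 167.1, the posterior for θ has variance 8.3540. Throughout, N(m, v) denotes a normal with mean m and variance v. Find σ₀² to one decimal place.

Posterior precision equals prior precision plus data precision: 1/σ_n² = 1/σ₀² + n/σ².
So 1/σ₀² = 1/8.3540 − 19/167.1 = 0.119703 − 0.113704 = 0.005999.
Hence σ₀² = 1/0.005999 ≈ 166.7.

σ₀² = 166.7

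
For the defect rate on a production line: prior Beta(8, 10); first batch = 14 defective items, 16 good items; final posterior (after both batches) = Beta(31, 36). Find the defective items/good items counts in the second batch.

Sequential conjugate updates are equivalent to a single update on the pooled data, so total successes = posterior α − prior α and total failures = posterior β − prior β.
Total across both batches: 31−8=23 defective items, 36−10=26 good items.
Subtract the first batch: 23−14=9 defective items and 26−16=10 good items.

9 defective items and 10 good items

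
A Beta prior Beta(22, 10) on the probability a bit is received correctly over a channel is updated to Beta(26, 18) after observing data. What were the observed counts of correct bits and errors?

4 correct bits and 8 errors

Under Beta–binomial conjugacy the posterior parameters are (a+s, b+f).
Match parameters: s=26−22=4, f=18−10=8.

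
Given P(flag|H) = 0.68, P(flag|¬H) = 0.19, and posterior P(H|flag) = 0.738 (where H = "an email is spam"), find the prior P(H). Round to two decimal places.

In odds form, posterior odds = prior odds × likelihood ratio, so prior odds = posterior odds ÷ LR.
Posterior odds = 0.738/(1−0.738) = 2.8168. LR = 0.68/0.19 = 3.5789.
Prior odds = 2.8168/3.5789 = 0.7871, so P(H) = 0.7871/(1+0.7871) ≈ 0.44.

P(H) = 0.44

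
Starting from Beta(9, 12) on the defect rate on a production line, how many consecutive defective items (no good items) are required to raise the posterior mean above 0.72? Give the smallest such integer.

After k defective items and 0 good items the posterior is Beta(9+k, 12), with mean (9+k)/(9+12+k).
Set (9+k)/(21+k) > 0.72 and solve: k > (0.72·21 − 9)/(1 − 0.72) = 21.857.
The smallest integer exceeding 21.857 is 22.

k = 22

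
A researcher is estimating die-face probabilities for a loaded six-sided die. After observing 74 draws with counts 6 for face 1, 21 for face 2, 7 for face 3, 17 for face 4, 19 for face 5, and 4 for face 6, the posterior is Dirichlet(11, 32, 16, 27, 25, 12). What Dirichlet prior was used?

For a Dirichlet(α) prior with multinomial counts c, the posterior is Dirichlet(α + c) componentwise.
Subtract each count from the matching posterior parameter: 11−6=5, 32−21=11, 16−7=9, 27−17=10, 25−19=6, 12−4=8.

Dirichlet(5, 11, 9, 10, 6, 8)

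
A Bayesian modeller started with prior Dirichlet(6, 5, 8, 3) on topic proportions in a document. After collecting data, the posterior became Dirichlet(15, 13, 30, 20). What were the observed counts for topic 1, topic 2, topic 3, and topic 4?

For a Dirichlet(α) prior with multinomial counts c, the posterior is Dirichlet(α + c) componentwise.
Counts are posterior − prior componentwise: 15−6=9, 13−5=8, 30−8=22, 20−3=17.

counts (9, 8, 22, 17)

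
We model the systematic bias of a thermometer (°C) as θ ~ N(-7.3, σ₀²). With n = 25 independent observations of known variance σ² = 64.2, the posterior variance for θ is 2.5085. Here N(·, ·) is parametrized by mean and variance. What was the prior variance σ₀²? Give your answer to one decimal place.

σ₀² = 108.3

Posterior precision equals prior precision plus data precision: 1/σ_n² = 1/σ₀² + n/σ².
So 1/σ₀² = 1/2.5085 − 25/64.2 = 0.398645 − 0.389408 = 0.009237.
Hence σ₀² = 1/0.009237 ≈ 108.3.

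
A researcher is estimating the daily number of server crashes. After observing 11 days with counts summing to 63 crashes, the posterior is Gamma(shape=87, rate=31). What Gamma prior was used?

A Gamma(α, β) prior (rate parametrization) on a Poisson rate with n observations summing to S gives posterior Gamma(α+S, β+n).
So α = 87 − 63 = 24 and β = 31 − 11 = 20.

Gamma(shape=24, rate=20)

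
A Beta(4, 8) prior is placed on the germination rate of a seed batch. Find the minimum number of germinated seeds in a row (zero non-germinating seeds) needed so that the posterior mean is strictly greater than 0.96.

k = 189

After k germinated seeds and 0 non-germinating seeds the posterior is Beta(4+k, 8), with mean (4+k)/(4+8+k).
Set (4+k)/(12+k) > 0.96 and solve: k > (0.96·12 − 4)/(1 − 0.96) = 188.000.
The smallest integer exceeding 188.000 is 189.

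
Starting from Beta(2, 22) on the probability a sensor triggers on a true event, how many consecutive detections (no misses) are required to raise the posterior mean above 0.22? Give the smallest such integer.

k = 5

After k detections and 0 misses the posterior is Beta(2+k, 22), with mean (2+k)/(2+22+k).
Set (2+k)/(24+k) > 0.22 and solve: k > (0.22·24 − 2)/(1 − 0.22) = 4.205.
The smallest integer exceeding 4.205 is 5, and checking k=5: (7)/(29) = 0.2414 > 0.22.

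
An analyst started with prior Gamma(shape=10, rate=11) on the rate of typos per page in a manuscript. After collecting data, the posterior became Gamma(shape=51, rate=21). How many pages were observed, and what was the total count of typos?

n = 10 pages with total 41 typos

Gamma–Poisson conjugacy: posterior shape = α + Σxᵢ, posterior rate = β + n.
Matching: Σxᵢ = 51 − 10 = 41 and n = 21 − 11 = 10.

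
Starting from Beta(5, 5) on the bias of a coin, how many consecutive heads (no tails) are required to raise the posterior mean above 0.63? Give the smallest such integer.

k = 4

After k heads and 0 tails the posterior is Beta(5+k, 5), with mean (5+k)/(5+5+k).
Set (5+k)/(10+k) > 0.63 and solve: k > (0.63·10 − 5)/(1 − 0.63) = 3.514.
The smallest integer exceeding 3.514 is 4, and checking k=4: (9)/(14) = 0.6429 > 0.63.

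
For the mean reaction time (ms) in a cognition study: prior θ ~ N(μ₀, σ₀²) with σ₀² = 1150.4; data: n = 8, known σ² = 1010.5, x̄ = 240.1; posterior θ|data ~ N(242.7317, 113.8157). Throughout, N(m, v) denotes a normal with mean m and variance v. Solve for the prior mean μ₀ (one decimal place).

μ₀ = 266.7

The posterior mean is a precision-weighted average: μ_n = (τ₀μ₀ + τ_data·x̄)/(τ₀+τ_data), with τ₀=1/σ₀² and τ_data=n/σ².
Here τ₀ = 1/1150.4 = 0.000869 and τ_data = 8/1010.5 = 0.007917, so τ_n = 0.008786.
Rearranging for μ₀: μ₀ = (μ_n·τ_n − τ_data·x̄)/τ₀ = (242.7317·0.008786 − 0.007917·240.1) / 0.000869 = 0.231769/0.000869 ≈ 266.7.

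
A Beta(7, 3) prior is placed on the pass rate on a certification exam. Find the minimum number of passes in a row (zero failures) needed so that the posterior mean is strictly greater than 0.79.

After k passes and 0 failures the posterior is Beta(7+k, 3), with mean (7+k)/(7+3+k).
Set (7+k)/(10+k) > 0.79 and solve: k > (0.79·10 − 7)/(1 − 0.79) = 4.286.
The smallest integer exceeding 4.286 is 5.

k = 5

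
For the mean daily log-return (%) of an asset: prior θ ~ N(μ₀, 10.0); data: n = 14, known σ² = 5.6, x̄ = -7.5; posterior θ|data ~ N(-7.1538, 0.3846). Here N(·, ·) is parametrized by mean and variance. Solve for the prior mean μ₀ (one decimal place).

The posterior mean is a precision-weighted average: μ_n = (τ₀μ₀ + τ_data·x̄)/(τ₀+τ_data), with τ₀=1/σ₀² and τ_data=n/σ².
Here τ₀ = 1/10.0 = 0.100000 and τ_data = 14/5.6 = 2.500000, so τ_n = 2.600000.
Rearranging for μ₀: μ₀ = (μ_n·τ_n − τ_data·x̄)/τ₀ = (-7.1538·2.600000 − 2.500000·-7.5) / 0.100000 = 0.150120/0.100000 ≈ 1.5.

μ₀ = 1.5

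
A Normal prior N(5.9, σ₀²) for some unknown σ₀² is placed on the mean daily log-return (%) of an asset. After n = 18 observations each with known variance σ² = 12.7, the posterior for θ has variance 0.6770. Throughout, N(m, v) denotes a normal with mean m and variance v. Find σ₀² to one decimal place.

σ₀² = 16.7

For the Normal–Normal model with known σ², precisions add: τ_n = τ₀ + n/σ².
So 1/σ₀² = 1/0.6770 − 18/12.7 = 1.477105 − 1.417323 = 0.059782.
Hence σ₀² = 1/0.059782 ≈ 16.7.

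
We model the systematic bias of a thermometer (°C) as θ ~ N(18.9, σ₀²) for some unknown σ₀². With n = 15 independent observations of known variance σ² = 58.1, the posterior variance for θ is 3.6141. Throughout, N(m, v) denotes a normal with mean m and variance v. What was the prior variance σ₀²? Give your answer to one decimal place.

Posterior precision equals prior precision plus data precision: 1/σ_n² = 1/σ₀² + n/σ².
So 1/σ₀² = 1/3.6141 − 15/58.1 = 0.276694 − 0.258176 = 0.018518.
Hence σ₀² = 1/0.018518 ≈ 54.0.

σ₀² = 54.0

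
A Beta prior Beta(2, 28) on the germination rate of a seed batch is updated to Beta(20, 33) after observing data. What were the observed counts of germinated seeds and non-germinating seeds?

Under Beta–binomial conjugacy the posterior parameters are (a+s, b+f).
Match parameters: s=20−2=18, f=33−28=5.

18 germinated seeds and 5 non-germinating seeds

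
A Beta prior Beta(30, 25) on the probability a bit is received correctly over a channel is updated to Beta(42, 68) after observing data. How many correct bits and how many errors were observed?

A Beta(a, b) prior with s successes and f failures in binomial data gives a Beta(a+s, b+f) posterior.
Match parameters: s=42−30=12, f=68−25=43.

12 correct bits and 43 errors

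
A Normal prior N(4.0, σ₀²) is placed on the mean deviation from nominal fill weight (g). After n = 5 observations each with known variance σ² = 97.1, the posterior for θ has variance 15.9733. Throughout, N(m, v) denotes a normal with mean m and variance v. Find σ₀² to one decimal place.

σ₀² = 90.0

For the Normal–Normal model with known σ², precisions add: τ_n = τ₀ + n/σ².
So 1/σ₀² = 1/15.9733 − 5/97.1 = 0.062604 − 0.051493 = 0.011111.
Hence σ₀² = 1/0.011111 ≈ 90.0.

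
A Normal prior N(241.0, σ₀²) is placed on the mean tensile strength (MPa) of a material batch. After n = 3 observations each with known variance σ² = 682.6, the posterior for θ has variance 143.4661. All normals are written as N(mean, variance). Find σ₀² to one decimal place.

For the Normal–Normal model with known σ², precisions add: τ_n = τ₀ + n/σ².
So 1/σ₀² = 1/143.4661 − 3/682.6 = 0.006970 − 0.004395 = 0.002575.
Hence σ₀² = 1/0.002575 ≈ 388.3.

σ₀² = 388.3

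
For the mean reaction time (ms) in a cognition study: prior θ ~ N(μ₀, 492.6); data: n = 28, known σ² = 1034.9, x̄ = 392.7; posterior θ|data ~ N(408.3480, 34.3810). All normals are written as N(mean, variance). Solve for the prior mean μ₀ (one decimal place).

The posterior mean is a precision-weighted average: μ_n = (τ₀μ₀ + τ_data·x̄)/(τ₀+τ_data), with τ₀=1/σ₀² and τ_data=n/σ².
Here τ₀ = 1/492.6 = 0.002030 and τ_data = 28/1034.9 = 0.027056, so τ_n = 0.029086.
Rearranging for μ₀: μ₀ = (μ_n·τ_n − τ_data·x̄)/τ₀ = (408.3480·0.029086 − 0.027056·392.7) / 0.002030 = 1.252319/0.002030 ≈ 616.9.

μ₀ = 616.9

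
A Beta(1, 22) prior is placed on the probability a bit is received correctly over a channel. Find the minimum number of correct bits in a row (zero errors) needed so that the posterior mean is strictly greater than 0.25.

After k correct bits and 0 errors the posterior is Beta(1+k, 22), with mean (1+k)/(1+22+k).
Set (1+k)/(23+k) > 0.25 and solve: k > (0.25·23 − 1)/(1 − 0.25) = 6.333.
The smallest integer exceeding 6.333 is 7.

k = 7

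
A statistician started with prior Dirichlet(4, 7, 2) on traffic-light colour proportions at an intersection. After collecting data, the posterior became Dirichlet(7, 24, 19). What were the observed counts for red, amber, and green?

counts (3, 17, 17)

For a Dirichlet(α) prior with multinomial counts c, the posterior is Dirichlet(α + c) componentwise.
Counts are posterior − prior componentwise: 7−4=3, 24−7=17, 19−2=17.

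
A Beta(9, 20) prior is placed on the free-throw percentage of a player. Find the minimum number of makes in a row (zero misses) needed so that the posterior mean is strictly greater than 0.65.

k = 29

After k makes and 0 misses the posterior is Beta(9+k, 20), with mean (9+k)/(9+20+k).
Set (9+k)/(29+k) > 0.65 and solve: k > (0.65·29 − 9)/(1 − 0.65) = 28.143.
The smallest integer exceeding 28.143 is 29.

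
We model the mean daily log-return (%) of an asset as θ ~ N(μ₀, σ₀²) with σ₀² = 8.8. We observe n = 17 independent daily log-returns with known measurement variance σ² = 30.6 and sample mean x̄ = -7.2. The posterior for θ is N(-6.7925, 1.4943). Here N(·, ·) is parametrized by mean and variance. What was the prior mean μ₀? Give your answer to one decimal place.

The posterior mean is a precision-weighted average: μ_n = (τ₀μ₀ + τ_data·x̄)/(τ₀+τ_data), with τ₀=1/σ₀² and τ_data=n/σ².
Here τ₀ = 1/8.8 = 0.113636 and τ_data = 17/30.6 = 0.555556, so τ_n = 0.669192.
Rearranging for μ₀: μ₀ = (μ_n·τ_n − τ_data·x̄)/τ₀ = (-6.7925·0.669192 − 0.555556·-7.2) / 0.113636 = -0.545483/0.113636 ≈ -4.8.

μ₀ = -4.8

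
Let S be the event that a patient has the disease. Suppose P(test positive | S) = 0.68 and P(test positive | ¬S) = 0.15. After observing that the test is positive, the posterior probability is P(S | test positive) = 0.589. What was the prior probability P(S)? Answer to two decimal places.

P(S) = 0.24

In odds form, posterior odds = prior odds × likelihood ratio, so prior odds = posterior odds ÷ LR.
Posterior odds = 0.589/(1−0.589) = 1.4331. LR = 0.68/0.15 = 4.5333.
Prior odds = 1.4331/4.5333 = 0.3161, so P(S) = 0.3161/(1+0.3161) ≈ 0.24.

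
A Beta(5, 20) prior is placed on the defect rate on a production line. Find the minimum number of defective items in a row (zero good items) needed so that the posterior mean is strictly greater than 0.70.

k = 42

After k defective items and 0 good items the posterior is Beta(5+k, 20), with mean (5+k)/(5+20+k).
Set (5+k)/(25+k) > 0.70 and solve: k > (0.70·25 − 5)/(1 − 0.70) = 41.667.
The smallest integer exceeding 41.667 is 42.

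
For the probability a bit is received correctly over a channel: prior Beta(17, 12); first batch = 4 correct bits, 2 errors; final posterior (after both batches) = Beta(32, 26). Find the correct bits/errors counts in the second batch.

Because Beta–binomial updating is additive in the counts, the combined data contributed (α_post−α_prior, β_post−β_prior) successes and failures.
Total across both batches: 32−17=15 correct bits, 26−12=14 errors.
Subtract the first batch: 15−4=11 correct bits and 14−2=12 errors.

11 correct bits and 12 errors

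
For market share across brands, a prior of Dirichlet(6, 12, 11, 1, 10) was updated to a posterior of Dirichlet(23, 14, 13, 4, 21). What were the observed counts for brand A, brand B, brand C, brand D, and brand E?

counts (17, 2, 2, 3, 11)

For a Dirichlet(α) prior with multinomial counts c, the posterior is Dirichlet(α + c) componentwise.
Counts are posterior − prior componentwise: 23−6=17, 14−12=2, 13−11=2, 4−1=3, 21−10=11.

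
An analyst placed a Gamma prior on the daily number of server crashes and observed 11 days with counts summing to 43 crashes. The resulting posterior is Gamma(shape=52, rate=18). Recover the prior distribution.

Gamma(shape=9, rate=7)

A Gamma(α, β) prior (rate parametrization) on a Poisson rate with n observations summing to S gives posterior Gamma(α+S, β+n).
So α = 52 − 43 = 9 and β = 18 − 11 = 7.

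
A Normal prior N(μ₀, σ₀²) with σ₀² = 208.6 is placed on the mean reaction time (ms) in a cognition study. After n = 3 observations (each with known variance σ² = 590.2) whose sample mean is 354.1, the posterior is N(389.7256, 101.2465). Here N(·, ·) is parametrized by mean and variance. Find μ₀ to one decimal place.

μ₀ = 427.5

The posterior mean is a precision-weighted average: μ_n = (τ₀μ₀ + τ_data·x̄)/(τ₀+τ_data), with τ₀=1/σ₀² and τ_data=n/σ².
Here τ₀ = 1/208.6 = 0.004794 and τ_data = 3/590.2 = 0.005083, so τ_n = 0.009877.
Rearranging for μ₀: μ₀ = (μ_n·τ_n − τ_data·x̄)/τ₀ = (389.7256·0.009877 − 0.005083·354.1) / 0.004794 = 2.049429/0.004794 ≈ 427.5.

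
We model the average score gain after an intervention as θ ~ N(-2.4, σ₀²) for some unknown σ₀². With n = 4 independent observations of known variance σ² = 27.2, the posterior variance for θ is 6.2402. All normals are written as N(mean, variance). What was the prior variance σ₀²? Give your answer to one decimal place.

Posterior precision equals prior precision plus data precision: 1/σ_n² = 1/σ₀² + n/σ².
So 1/σ₀² = 1/6.2402 − 4/27.2 = 0.160251 − 0.147059 = 0.013192.
Hence σ₀² = 1/0.013192 ≈ 75.8.

σ₀² = 75.8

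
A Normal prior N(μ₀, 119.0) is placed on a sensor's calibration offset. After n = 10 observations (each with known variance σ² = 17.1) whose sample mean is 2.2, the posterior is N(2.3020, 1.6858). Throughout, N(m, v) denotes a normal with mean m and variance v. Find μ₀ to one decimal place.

The posterior mean is a precision-weighted average: μ_n = (τ₀μ₀ + τ_data·x̄)/(τ₀+τ_data), with τ₀=1/σ₀² and τ_data=n/σ².
Here τ₀ = 1/119.0 = 0.008403 and τ_data = 10/17.1 = 0.584795, so τ_n = 0.593198.
Rearranging for μ₀: μ₀ = (μ_n·τ_n − τ_data·x̄)/τ₀ = (2.3020·0.593198 − 0.584795·2.2) / 0.008403 = 0.078993/0.008403 ≈ 9.4.

μ₀ = 9.4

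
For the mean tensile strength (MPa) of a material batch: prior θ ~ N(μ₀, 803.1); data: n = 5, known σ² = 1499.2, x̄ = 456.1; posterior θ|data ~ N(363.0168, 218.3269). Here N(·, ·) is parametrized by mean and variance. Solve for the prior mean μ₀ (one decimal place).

The posterior mean is a precision-weighted average: μ_n = (τ₀μ₀ + τ_data·x̄)/(τ₀+τ_data), with τ₀=1/σ₀² and τ_data=n/σ².
Here τ₀ = 1/803.1 = 0.001245 and τ_data = 5/1499.2 = 0.003335, so τ_n = 0.004580.
Rearranging for μ₀: μ₀ = (μ_n·τ_n − τ_data·x̄)/τ₀ = (363.0168·0.004580 − 0.003335·456.1) / 0.001245 = 0.141523/0.001245 ≈ 113.7.

μ₀ = 113.7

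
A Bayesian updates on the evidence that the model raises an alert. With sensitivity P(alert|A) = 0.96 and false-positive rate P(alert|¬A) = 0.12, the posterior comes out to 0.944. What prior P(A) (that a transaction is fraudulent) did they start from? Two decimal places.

In odds form, posterior odds = prior odds × likelihood ratio, so prior odds = posterior odds ÷ LR.
Posterior odds = 0.944/(1−0.944) = 16.8571. LR = 0.96/0.12 = 8.0000.
Prior odds = 16.8571/8.0000 = 2.1071, so P(A) = 2.1071/(1+2.1071) ≈ 0.68.

P(A) = 0.68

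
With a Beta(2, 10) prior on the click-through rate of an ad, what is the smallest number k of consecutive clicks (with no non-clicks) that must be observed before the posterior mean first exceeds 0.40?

k = 5

After k clicks and 0 non-clicks the posterior is Beta(2+k, 10), with mean (2+k)/(2+10+k).
Set (2+k)/(12+k) > 0.40 and solve: k > (0.40·12 − 2)/(1 − 0.40) = 4.667.
The smallest integer exceeding 4.667 is 5, and checking k=5: (7)/(17) = 0.4118 > 0.40.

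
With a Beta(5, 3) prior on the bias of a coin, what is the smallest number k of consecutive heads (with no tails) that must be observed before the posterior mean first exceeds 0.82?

After k heads and 0 tails the posterior is Beta(5+k, 3), with mean (5+k)/(5+3+k).
Set (5+k)/(8+k) > 0.82 and solve: k > (0.82·8 − 5)/(1 − 0.82) = 8.667.
The smallest integer exceeding 8.667 is 9, and checking k=9: (14)/(17) = 0.8235 > 0.82.

k = 9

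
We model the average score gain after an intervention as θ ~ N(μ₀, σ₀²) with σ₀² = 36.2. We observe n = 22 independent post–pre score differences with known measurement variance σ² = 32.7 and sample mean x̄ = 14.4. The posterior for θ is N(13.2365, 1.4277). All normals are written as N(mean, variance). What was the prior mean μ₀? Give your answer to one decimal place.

The posterior mean is a precision-weighted average: μ_n = (τ₀μ₀ + τ_data·x̄)/(τ₀+τ_data), with τ₀=1/σ₀² and τ_data=n/σ².
Here τ₀ = 1/36.2 = 0.027624 and τ_data = 22/32.7 = 0.672783, so τ_n = 0.700407.
Rearranging for μ₀: μ₀ = (μ_n·τ_n − τ_data·x̄)/τ₀ = (13.2365·0.700407 − 0.672783·14.4) / 0.027624 = -0.417138/0.027624 ≈ -15.1.

μ₀ = -15.1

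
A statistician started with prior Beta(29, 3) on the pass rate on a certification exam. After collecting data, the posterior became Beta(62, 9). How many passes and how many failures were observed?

Under Beta–binomial conjugacy the posterior parameters are (a+s, b+f).
So s = 62 − 29 = 33 and f = 9 − 3 = 6.

33 passes and 6 failures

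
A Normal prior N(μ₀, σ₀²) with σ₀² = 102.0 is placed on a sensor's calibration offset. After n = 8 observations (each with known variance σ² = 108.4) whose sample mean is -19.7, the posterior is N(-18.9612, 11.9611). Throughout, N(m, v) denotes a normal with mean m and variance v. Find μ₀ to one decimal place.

With known observation variance, the Normal–Normal posterior has precision τ_n = τ₀ + n/σ² and mean μ_n = (τ₀μ₀ + (n/σ²)x̄)/τ_n.
Here τ₀ = 1/102.0 = 0.009804 and τ_data = 8/108.4 = 0.073801, so τ_n = 0.083605.
Rearranging for μ₀: μ₀ = (μ_n·τ_n − τ_data·x̄)/τ₀ = (-18.9612·0.083605 − 0.073801·-19.7) / 0.009804 = -0.131371/0.009804 ≈ -13.4.

μ₀ = -13.4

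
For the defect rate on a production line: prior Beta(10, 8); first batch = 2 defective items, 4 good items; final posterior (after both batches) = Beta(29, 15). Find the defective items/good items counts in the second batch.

Sequential conjugate updates are equivalent to a single update on the pooled data, so total successes = posterior α − prior α and total failures = posterior β − prior β.
Total across both batches: 29−10=19 defective items, 15−8=7 good items.
Subtract the first batch: 19−2=17 defective items and 7−4=3 good items.

17 defective items and 3 good items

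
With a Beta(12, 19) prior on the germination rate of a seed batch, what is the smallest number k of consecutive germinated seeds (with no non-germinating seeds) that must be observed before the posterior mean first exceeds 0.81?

After k germinated seeds and 0 non-germinating seeds the posterior is Beta(12+k, 19), with mean (12+k)/(12+19+k).
Set (12+k)/(31+k) > 0.81 and solve: k > (0.81·31 − 12)/(1 − 0.81) = 69.000.
The smallest integer exceeding 69.000 is 70.

k = 70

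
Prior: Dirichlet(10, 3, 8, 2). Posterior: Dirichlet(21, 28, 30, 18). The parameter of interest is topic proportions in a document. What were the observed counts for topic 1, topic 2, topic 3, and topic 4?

For a Dirichlet(α) prior with multinomial counts c, the posterior is Dirichlet(α + c) componentwise.
Counts are posterior − prior componentwise: 21−10=11, 28−3=25, 30−8=22, 18−2=16.

counts (11, 25, 22, 16)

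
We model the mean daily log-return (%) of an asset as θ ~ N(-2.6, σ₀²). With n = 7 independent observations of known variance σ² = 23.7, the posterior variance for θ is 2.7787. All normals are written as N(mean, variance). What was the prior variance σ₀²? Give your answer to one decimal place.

σ₀² = 15.5

For the Normal–Normal model with known σ², precisions add: τ_n = τ₀ + n/σ².
So 1/σ₀² = 1/2.7787 − 7/23.7 = 0.359881 − 0.295359 = 0.064522.
Hence σ₀² = 1/0.064522 ≈ 15.5.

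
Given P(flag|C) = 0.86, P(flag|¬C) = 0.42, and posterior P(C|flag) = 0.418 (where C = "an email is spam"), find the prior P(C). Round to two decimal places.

P(C) = 0.26

Bayes' rule in odds form gives O(C|E) = O(C)·[P(E|C)/P(E|¬C)], hence O(C) = O(C|E)/LR.
Posterior odds = 0.418/(1−0.418) = 0.7182. LR = 0.86/0.42 = 2.0476.
Prior odds = 0.7182/2.0476 = 0.3508, so P(C) = 0.3508/(1+0.3508) ≈ 0.26.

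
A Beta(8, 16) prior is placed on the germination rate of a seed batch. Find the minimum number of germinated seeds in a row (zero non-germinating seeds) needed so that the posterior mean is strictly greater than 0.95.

After k germinated seeds and 0 non-germinating seeds the posterior is Beta(8+k, 16), with mean (8+k)/(8+16+k).
Set (8+k)/(24+k) > 0.95 and solve: k > (0.95·24 − 8)/(1 − 0.95) = 296.000.
The smallest integer exceeding 296.000 is 297, and checking k=297: (305)/(321) = 0.9502 > 0.95.

k = 297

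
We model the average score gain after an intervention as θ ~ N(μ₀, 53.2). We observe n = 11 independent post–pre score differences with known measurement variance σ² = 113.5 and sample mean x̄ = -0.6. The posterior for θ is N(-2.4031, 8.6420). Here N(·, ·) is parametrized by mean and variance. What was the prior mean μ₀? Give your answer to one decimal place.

μ₀ = -11.7

With known observation variance, the Normal–Normal posterior has precision τ_n = τ₀ + n/σ² and mean μ_n = (τ₀μ₀ + (n/σ²)x̄)/τ_n.
Here τ₀ = 1/53.2 = 0.018797 and τ_data = 11/113.5 = 0.096916, so τ_n = 0.115713.
Rearranging for μ₀: μ₀ = (μ_n·τ_n − τ_data·x̄)/τ₀ = (-2.4031·0.115713 − 0.096916·-0.6) / 0.018797 = -0.219920/0.018797 ≈ -11.7.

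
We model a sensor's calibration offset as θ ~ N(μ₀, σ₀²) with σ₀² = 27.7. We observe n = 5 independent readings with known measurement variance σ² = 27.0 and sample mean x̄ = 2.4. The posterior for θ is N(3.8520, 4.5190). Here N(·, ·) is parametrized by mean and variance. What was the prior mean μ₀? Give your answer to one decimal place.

μ₀ = 11.3

With known observation variance, the Normal–Normal posterior has precision τ_n = τ₀ + n/σ² and mean μ_n = (τ₀μ₀ + (n/σ²)x̄)/τ_n.
Here τ₀ = 1/27.7 = 0.036101 and τ_data = 5/27.0 = 0.185185, so τ_n = 0.221286.
Rearranging for μ₀: μ₀ = (μ_n·τ_n − τ_data·x̄)/τ₀ = (3.8520·0.221286 − 0.185185·2.4) / 0.036101 = 0.407950/0.036101 ≈ 11.3.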